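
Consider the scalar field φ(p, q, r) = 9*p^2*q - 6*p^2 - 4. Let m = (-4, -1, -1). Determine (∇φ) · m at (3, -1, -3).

∂φ/∂p = 18*p*q - 12*p
∂φ/∂q = 9*p^2
∂φ/∂r = 0
∇φ at (3, -1, -3) = (-90, 81, 0)
∇φ · m = (-90)(-4) + (81)(-1) + (0)(-1) = 279

279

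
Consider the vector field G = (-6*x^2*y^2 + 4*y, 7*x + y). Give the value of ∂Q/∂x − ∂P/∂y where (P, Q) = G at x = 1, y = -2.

∂G₂/∂x = 7
∂G₁/∂y = -12*x^2*y + 4
Scalar curl = 12*x^2*y + 3
At (1, -2): -21.

-21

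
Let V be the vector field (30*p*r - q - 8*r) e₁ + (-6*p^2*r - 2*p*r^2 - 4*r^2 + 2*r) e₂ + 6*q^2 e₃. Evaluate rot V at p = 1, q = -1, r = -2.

(∇×V)₁ = ∂V₃/∂q − ∂V₂/∂r = 6*p^2 + 4*p*r + 12*q + 8*r - 2
(∇×V)₂ = ∂V₁/∂r − ∂V₃/∂p = 30*p - 8
(∇×V)₃ = ∂V₂/∂p − ∂V₁/∂q = -12*p*r - 2*r^2 + 1
∇×V = (6*p^2 + 4*p*r + 12*q + 8*r - 2, 30*p - 8, -12*p*r - 2*r^2 + 1)
At (1, -1, -2): (-32, 22, 17).

(-32, 22, 17)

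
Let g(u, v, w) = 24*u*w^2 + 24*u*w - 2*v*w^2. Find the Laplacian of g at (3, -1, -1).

∂²g/∂u² = 0
∂²g/∂v² = 0
∂²g/∂w² = 4*(12*u - v)
∇²g = 48*u - 4*v
At (3, -1, -1): 148.

148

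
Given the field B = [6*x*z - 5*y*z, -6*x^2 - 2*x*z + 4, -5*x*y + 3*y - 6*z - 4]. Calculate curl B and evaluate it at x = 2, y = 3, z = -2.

(-3, 12, -30)

(∇×B)₁ = ∂B₃/∂y − ∂B₂/∂z = -3*x + 3
(∇×B)₂ = ∂B₁/∂z − ∂B₃/∂x = 6*x
(∇×B)₃ = ∂B₂/∂x − ∂B₁/∂y = -12*x + 3*z
∇×B = (-3*x + 3, 6*x, -12*x + 3*z)
At (2, 3, -2): (-3, 12, -30).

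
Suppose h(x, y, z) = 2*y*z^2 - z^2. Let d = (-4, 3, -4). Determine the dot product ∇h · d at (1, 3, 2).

-56

∂h/∂x = 0
∂h/∂y = 2*z^2
∂h/∂z = 4*y*z - 2*z
∇h at (1, 3, 2) = (0, 8, 20)
∇h · d = (0)(-4) + (8)(3) + (20)(-4) = -56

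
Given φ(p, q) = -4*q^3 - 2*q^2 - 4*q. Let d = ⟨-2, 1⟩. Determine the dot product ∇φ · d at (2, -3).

-100

∂φ/∂p = 0
∂φ/∂q = -12*q^2 - 4*q - 4
∇φ at (2, -3) = (0, -100)
∇φ · d = (0)(-2) + (-100)(1) = -100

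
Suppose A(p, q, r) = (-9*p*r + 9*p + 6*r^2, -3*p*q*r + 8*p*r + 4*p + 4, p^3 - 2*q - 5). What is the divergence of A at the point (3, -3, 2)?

-27

∂A₁/∂p = -9*r + 9
∂A₂/∂q = -3*p*r
∂A₃/∂r = 0
∇·A = -3*p*r - 9*r + 9
At (3, -3, 2): -27.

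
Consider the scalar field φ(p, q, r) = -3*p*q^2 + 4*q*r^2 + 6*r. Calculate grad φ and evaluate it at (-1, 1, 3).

(-3, 42, 30)

∂φ/∂p = -3*q^2
∂φ/∂q = -6*p*q + 4*r^2
∂φ/∂r = 8*q*r + 6
∇φ = (-3*q^2, -6*p*q + 4*r^2, 8*q*r + 6)
At (-1, 1, 3): (-3, 42, 30).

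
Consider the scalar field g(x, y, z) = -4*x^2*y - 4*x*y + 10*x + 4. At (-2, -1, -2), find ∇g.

(-2, -8, 0)

∂g/∂x = -8*x*y - 4*y + 10
∂g/∂y = -4*x^2 - 4*x
∂g/∂z = 0
∇g = (-8*x*y - 4*y + 10, -4*x^2 - 4*x, 0)
At (-2, -1, -2): (-2, -8, 0).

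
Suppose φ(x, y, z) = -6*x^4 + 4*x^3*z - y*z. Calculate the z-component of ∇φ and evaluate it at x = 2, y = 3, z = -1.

29

(∇φ)_3 = ∂φ/∂z = 4*x^3 - y
At (2, 3, -1): 29.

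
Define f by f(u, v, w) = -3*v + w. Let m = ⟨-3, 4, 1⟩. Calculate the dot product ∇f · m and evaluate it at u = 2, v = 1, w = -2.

∂f/∂u = 0
∂f/∂v = -3
∂f/∂w = 1
∇f at (2, 1, -2) = (0, -3, 1)
∇f · m = (0)(-3) + (-3)(4) + (1)(1) = -11

-11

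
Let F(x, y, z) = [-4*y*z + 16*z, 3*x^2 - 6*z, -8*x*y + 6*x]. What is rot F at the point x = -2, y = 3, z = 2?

(∇×F)₁ = ∂F₃/∂y − ∂F₂/∂z = -8*x + 6
(∇×F)₂ = ∂F₁/∂z − ∂F₃/∂x = 4*y + 10
(∇×F)₃ = ∂F₂/∂x − ∂F₁/∂y = 6*x + 4*z
∇×F = (-8*x + 6, 4*y + 10, 6*x + 4*z)
At (-2, 3, 2): (22, 22, -4).

(22, 22, -4)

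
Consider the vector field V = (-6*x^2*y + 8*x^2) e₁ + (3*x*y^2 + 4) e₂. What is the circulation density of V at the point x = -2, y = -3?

51

∂V₂/∂x = 3*y^2
∂V₁/∂y = -6*x^2
Scalar curl = 6*x^2 + 3*y^2
At (-2, -3): 51.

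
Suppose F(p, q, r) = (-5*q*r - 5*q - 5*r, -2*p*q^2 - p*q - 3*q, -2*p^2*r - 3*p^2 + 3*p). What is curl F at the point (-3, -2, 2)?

(∇×F)₁ = ∂F₃/∂q − ∂F₂/∂r = 0
(∇×F)₂ = ∂F₁/∂r − ∂F₃/∂p = 4*p*r + 6*p - 5*q - 8
(∇×F)₃ = ∂F₂/∂p − ∂F₁/∂q = -2*q^2 - q + 5*r + 5
∇×F = (0, 4*p*r + 6*p - 5*q - 8, -2*q^2 - q + 5*r + 5)
At (-3, -2, 2): (0, -40, 9).

(0, -40, 9)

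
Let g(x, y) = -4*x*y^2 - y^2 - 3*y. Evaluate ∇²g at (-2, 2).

∂²g/∂x² = 0
∂²g/∂y² = -2*(4*x + 1)
∇²g = -8*x - 2
At (-2, 2): 14.

14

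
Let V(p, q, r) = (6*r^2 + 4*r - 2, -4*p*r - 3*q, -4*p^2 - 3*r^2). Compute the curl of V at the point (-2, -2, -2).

(∇×V)₁ = ∂V₃/∂q − ∂V₂/∂r = 4*p
(∇×V)₂ = ∂V₁/∂r − ∂V₃/∂p = 8*p + 12*r + 4
(∇×V)₃ = ∂V₂/∂p − ∂V₁/∂q = -4*r
∇×V = (4*p, 8*p + 12*r + 4, -4*r)
At (-2, -2, -2): (-8, -36, 8).

(-8, -36, 8)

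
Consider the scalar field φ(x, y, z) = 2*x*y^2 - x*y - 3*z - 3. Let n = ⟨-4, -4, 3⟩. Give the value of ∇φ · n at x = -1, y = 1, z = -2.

∂φ/∂x = 2*y^2 - y
∂φ/∂y = 4*x*y - x
∂φ/∂z = -3
∇φ at (-1, 1, -2) = (1, -3, -3)
∇φ · n = (1)(-4) + (-3)(-4) + (-3)(3) = -1

-1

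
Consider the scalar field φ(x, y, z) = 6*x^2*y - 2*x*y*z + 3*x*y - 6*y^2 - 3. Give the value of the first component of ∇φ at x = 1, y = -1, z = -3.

-21

(∇φ)_1 = ∂φ/∂x = 12*x*y - 2*y*z + 3*y
At (1, -1, -3): -21.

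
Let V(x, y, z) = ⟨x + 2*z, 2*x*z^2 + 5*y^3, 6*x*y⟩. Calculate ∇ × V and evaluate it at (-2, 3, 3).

(12, -16, 18)

(∇×V)₁ = ∂V₃/∂y − ∂V₂/∂z = -4*x*z + 6*x
(∇×V)₂ = ∂V₁/∂z − ∂V₃/∂x = -6*y + 2
(∇×V)₃ = ∂V₂/∂x − ∂V₁/∂y = 2*z^2
∇×V = (-4*x*z + 6*x, -6*y + 2, 2*z^2)
At (-2, 3, 3): (12, -16, 18).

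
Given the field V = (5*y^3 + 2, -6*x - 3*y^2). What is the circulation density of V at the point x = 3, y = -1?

-21

∂V₂/∂x = -6
∂V₁/∂y = 15*y^2
Scalar curl = -15*y^2 - 6
At (3, -1): -21.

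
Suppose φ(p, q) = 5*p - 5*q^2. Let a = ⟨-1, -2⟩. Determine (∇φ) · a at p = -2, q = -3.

-65

∂φ/∂p = 5
∂φ/∂q = -10*q
∇φ at (-2, -3) = (5, 30)
∇φ · a = (5)(-1) + (30)(-2) = -65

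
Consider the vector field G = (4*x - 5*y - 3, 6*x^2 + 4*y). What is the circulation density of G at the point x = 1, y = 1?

∂G₂/∂x = 12*x
∂G₁/∂y = -5
Scalar curl = 12*x + 5
At (1, 1): 17.

17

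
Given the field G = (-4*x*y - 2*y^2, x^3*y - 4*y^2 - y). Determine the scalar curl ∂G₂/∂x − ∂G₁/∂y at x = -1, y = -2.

-18

∂G₂/∂x = 3*x^2*y
∂G₁/∂y = -4*x - 4*y
Scalar curl = 3*x^2*y + 4*x + 4*y
At (-1, -2): -18.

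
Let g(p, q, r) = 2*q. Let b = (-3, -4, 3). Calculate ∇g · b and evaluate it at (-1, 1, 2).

∂g/∂p = 0
∂g/∂q = 2
∂g/∂r = 0
∇g at (-1, 1, 2) = (0, 2, 0)
∇g · b = (0)(-3) + (2)(-4) + (0)(3) = -8

-8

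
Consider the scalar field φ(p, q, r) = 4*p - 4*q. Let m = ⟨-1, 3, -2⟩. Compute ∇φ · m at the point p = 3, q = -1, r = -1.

-16

∂φ/∂p = 4
∂φ/∂q = -4
∂φ/∂r = 0
∇φ at (3, -1, -1) = (4, -4, 0)
∇φ · m = (4)(-1) + (-4)(3) + (0)(-2) = -16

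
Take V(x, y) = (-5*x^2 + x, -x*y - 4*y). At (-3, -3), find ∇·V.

30

∂V₁/∂x = -10*x + 1
∂V₂/∂y = -x - 4
∇·V = -11*x - 3
At (-3, -3): 30.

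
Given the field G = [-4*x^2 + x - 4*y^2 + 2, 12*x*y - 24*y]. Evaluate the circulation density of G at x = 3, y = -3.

∂G₂/∂x = 12*y
∂G₁/∂y = -8*y
Scalar curl = 20*y
At (3, -3): -60.

-60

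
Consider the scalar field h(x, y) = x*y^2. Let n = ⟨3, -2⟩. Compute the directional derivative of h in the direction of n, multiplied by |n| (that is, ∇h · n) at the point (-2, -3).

3

∂h/∂x = y^2
∂h/∂y = 2*x*y
∇h at (-2, -3) = (9, 12)
∇h · n = (9)(3) + (12)(-2) = 3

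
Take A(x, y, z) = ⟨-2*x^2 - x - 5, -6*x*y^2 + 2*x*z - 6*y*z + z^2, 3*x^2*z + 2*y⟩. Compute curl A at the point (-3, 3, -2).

(30, -36, -58)

(∇×A)₁ = ∂A₃/∂y − ∂A₂/∂z = -2*x + 6*y - 2*z + 2
(∇×A)₂ = ∂A₁/∂z − ∂A₃/∂x = -6*x*z
(∇×A)₃ = ∂A₂/∂x − ∂A₁/∂y = -6*y^2 + 2*z
∇×A = (-2*x + 6*y - 2*z + 2, -6*x*z, -6*y^2 + 2*z)
At (-3, 3, -2): (30, -36, -58).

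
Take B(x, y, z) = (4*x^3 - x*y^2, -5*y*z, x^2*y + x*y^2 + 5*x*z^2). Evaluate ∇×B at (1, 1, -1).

(8, -8, 2)

(∇×B)₁ = ∂B₃/∂y − ∂B₂/∂z = x^2 + 2*x*y + 5*y
(∇×B)₂ = ∂B₁/∂z − ∂B₃/∂x = -2*x*y - y^2 - 5*z^2
(∇×B)₃ = ∂B₂/∂x − ∂B₁/∂y = 2*x*y
∇×B = (x^2 + 2*x*y + 5*y, -2*x*y - y^2 - 5*z^2, 2*x*y)
At (1, 1, -1): (8, -8, 2).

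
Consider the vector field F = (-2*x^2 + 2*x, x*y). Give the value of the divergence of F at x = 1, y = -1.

∂F₁/∂x = -4*x + 2
∂F₂/∂y = x
∇·F = -3*x + 2
At (1, -1): -1.

-1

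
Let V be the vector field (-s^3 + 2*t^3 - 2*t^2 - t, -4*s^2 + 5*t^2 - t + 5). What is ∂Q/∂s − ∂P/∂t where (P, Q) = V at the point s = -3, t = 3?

-17

∂V₂/∂s = -8*s
∂V₁/∂t = 6*t^2 - 4*t - 1
Scalar curl = -8*s - 6*t^2 + 4*t + 1
At (-3, 3): -17.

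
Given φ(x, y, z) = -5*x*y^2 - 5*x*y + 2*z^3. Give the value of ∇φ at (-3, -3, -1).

(-30, -75, 6)

∂φ/∂x = -5*y^2 - 5*y
∂φ/∂y = -10*x*y - 5*x
∂φ/∂z = 6*z^2
∇φ = (-5*y^2 - 5*y, -10*x*y - 5*x, 6*z^2)
At (-3, -3, -1): (-30, -75, 6).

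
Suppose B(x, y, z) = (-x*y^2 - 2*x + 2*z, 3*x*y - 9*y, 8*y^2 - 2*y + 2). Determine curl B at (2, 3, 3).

(46, 2, 21)

(∇×B)₁ = ∂B₃/∂y − ∂B₂/∂z = 16*y - 2
(∇×B)₂ = ∂B₁/∂z − ∂B₃/∂x = 2
(∇×B)₃ = ∂B₂/∂x − ∂B₁/∂y = 2*x*y + 3*y
∇×B = (16*y - 2, 2, 2*x*y + 3*y)
At (2, 3, 3): (46, 2, 21).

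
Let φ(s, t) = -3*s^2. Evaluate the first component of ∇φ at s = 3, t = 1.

(∇φ)_1 = ∂φ/∂s = -6*s
At (3, 1): -18.

-18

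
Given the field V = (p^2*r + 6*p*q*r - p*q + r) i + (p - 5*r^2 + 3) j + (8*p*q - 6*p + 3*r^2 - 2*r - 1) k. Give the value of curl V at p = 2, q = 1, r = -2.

(-4, 15, 27)

(∇×V)₁ = ∂V₃/∂q − ∂V₂/∂r = 8*p + 10*r
(∇×V)₂ = ∂V₁/∂r − ∂V₃/∂p = p^2 + 6*p*q - 8*q + 7
(∇×V)₃ = ∂V₂/∂p − ∂V₁/∂q = -6*p*r + p + 1
∇×V = (8*p + 10*r, p^2 + 6*p*q - 8*q + 7, -6*p*r + p + 1)
At (2, 1, -2): (-4, 15, 27).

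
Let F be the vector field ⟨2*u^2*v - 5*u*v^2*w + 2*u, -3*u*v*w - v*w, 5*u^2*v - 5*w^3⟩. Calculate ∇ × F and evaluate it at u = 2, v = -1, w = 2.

(13, 10, -42)

(∇×F)₁ = ∂F₃/∂v − ∂F₂/∂w = 5*u^2 + 3*u*v + v
(∇×F)₂ = ∂F₁/∂w − ∂F₃/∂u = -5*u*v^2 - 10*u*v
(∇×F)₃ = ∂F₂/∂u − ∂F₁/∂v = -2*u^2 + 10*u*v*w - 3*v*w
∇×F = (5*u^2 + 3*u*v + v, -5*u*v^2 - 10*u*v, -2*u^2 + 10*u*v*w - 3*v*w)
At (2, -1, 2): (13, 10, -42).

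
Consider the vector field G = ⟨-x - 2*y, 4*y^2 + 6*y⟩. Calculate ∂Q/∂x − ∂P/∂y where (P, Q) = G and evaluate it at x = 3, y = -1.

∂G₂/∂x = 0
∂G₁/∂y = -2
Scalar curl = 2
At (3, -1): 2.

2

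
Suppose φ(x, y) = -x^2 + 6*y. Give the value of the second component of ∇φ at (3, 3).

(∇φ)_2 = ∂φ/∂y = 6
At (3, 3): 6.

6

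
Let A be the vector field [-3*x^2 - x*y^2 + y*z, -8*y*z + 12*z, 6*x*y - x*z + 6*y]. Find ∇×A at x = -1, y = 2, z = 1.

(4, -9, -5)

(∇×A)₁ = ∂A₃/∂y − ∂A₂/∂z = 6*x + 8*y - 6
(∇×A)₂ = ∂A₁/∂z − ∂A₃/∂x = -5*y + z
(∇×A)₃ = ∂A₂/∂x − ∂A₁/∂y = 2*x*y - z
∇×A = (6*x + 8*y - 6, -5*y + z, 2*x*y - z)
At (-1, 2, 1): (4, -9, -5).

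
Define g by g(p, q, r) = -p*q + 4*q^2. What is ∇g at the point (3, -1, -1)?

∂g/∂p = -q
∂g/∂q = -p + 8*q
∂g/∂r = 0
∇g = (-q, -p + 8*q, 0)
At (3, -1, -1): (1, -11, 0).

(1, -11, 0)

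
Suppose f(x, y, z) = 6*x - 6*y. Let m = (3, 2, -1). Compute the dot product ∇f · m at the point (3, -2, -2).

6

∂f/∂x = 6
∂f/∂y = -6
∂f/∂z = 0
∇f at (3, -2, -2) = (6, -6, 0)
∇f · m = (6)(3) + (-6)(2) + (0)(-1) = 6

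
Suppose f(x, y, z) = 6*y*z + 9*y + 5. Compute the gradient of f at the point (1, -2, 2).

∂f/∂x = 0
∂f/∂y = 6*z + 9
∂f/∂z = 6*y
∇f = (0, 6*z + 9, 6*y)
At (1, -2, 2): (0, 21, -12).

(0, 21, -12)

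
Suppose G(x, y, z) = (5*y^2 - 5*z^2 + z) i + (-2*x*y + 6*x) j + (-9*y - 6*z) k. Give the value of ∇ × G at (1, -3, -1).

(-9, 11, 42)

(∇×G)₁ = ∂G₃/∂y − ∂G₂/∂z = -9
(∇×G)₂ = ∂G₁/∂z − ∂G₃/∂x = -10*z + 1
(∇×G)₃ = ∂G₂/∂x − ∂G₁/∂y = -12*y + 6
∇×G = (-9, -10*z + 1, -12*y + 6)
At (1, -3, -1): (-9, 11, 42).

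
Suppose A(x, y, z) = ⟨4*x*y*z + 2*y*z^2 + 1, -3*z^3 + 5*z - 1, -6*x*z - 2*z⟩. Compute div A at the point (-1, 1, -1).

0

∂A₁/∂x = 4*y*z
∂A₂/∂y = 0
∂A₃/∂z = -6*x - 2
∇·A = -6*x + 4*y*z - 2
At (-1, 1, -1): 0.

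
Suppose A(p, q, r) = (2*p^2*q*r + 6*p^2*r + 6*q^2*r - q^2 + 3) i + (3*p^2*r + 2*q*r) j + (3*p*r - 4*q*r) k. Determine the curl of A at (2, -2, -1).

(∇×A)₁ = ∂A₃/∂q − ∂A₂/∂r = -3*p^2 - 2*q - 4*r
(∇×A)₂ = ∂A₁/∂r − ∂A₃/∂p = 2*p^2*q + 6*p^2 + 6*q^2 - 3*r
(∇×A)₃ = ∂A₂/∂p − ∂A₁/∂q = -2*p^2*r + 6*p*r - 12*q*r + 2*q
∇×A = (-3*p^2 - 2*q - 4*r, 2*p^2*q + 6*p^2 + 6*q^2 - 3*r, -2*p^2*r + 6*p*r - 12*q*r + 2*q)
At (2, -2, -1): (-4, 35, -32).

(-4, 35, -32)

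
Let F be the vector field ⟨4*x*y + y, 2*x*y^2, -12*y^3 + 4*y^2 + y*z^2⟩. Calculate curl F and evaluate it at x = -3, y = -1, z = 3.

(∇×F)₁ = ∂F₃/∂y − ∂F₂/∂z = -36*y^2 + 8*y + z^2
(∇×F)₂ = ∂F₁/∂z − ∂F₃/∂x = 0
(∇×F)₃ = ∂F₂/∂x − ∂F₁/∂y = -4*x + 2*y^2 - 1
∇×F = (-36*y^2 + 8*y + z^2, 0, -4*x + 2*y^2 - 1)
At (-3, -1, 3): (-35, 0, 13).

(-35, 0, 13)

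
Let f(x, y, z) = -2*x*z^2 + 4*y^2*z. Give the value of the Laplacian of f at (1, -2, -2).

∂²f/∂x² = 0
∂²f/∂y² = 8*z
∂²f/∂z² = -4*x
∇²f = -4*x + 8*z
At (1, -2, -2): -20.

-20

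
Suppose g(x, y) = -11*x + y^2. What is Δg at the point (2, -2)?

2

∂²g/∂x² = 0
∂²g/∂y² = 2
∇²g = 2
At (2, -2): 2.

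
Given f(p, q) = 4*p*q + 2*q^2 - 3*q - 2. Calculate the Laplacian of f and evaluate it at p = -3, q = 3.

∂²f/∂p² = 0
∂²f/∂q² = 4
∇²f = 4
At (-3, 3): 4.

4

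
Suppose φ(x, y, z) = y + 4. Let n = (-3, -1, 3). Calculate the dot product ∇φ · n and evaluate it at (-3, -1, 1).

∂φ/∂x = 0
∂φ/∂y = 1
∂φ/∂z = 0
∇φ at (-3, -1, 1) = (0, 1, 0)
∇φ · n = (0)(-3) + (1)(-1) + (0)(3) = -1

-1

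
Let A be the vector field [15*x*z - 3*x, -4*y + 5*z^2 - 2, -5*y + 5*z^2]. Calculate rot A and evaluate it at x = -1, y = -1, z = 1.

(∇×A)₁ = ∂A₃/∂y − ∂A₂/∂z = -10*z - 5
(∇×A)₂ = ∂A₁/∂z − ∂A₃/∂x = 15*x
(∇×A)₃ = ∂A₂/∂x − ∂A₁/∂y = 0
∇×A = (-10*z - 5, 15*x, 0)
At (-1, -1, 1): (-15, -15, 0).

(-15, -15, 0)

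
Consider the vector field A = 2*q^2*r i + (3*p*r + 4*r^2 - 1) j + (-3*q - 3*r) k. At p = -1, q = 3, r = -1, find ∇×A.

(∇×A)₁ = ∂A₃/∂q − ∂A₂/∂r = -3*p - 8*r - 3
(∇×A)₂ = ∂A₁/∂r − ∂A₃/∂p = 2*q^2
(∇×A)₃ = ∂A₂/∂p − ∂A₁/∂q = -4*q*r + 3*r
∇×A = (-3*p - 8*r - 3, 2*q^2, -4*q*r + 3*r)
At (-1, 3, -1): (8, 18, 9).

(8, 18, 9)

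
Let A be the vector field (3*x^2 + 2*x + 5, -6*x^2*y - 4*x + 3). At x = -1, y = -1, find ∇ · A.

∂A₁/∂x = 6*x + 2
∂A₂/∂y = -6*x^2
∇·A = -6*x^2 + 6*x + 2
At (-1, -1): -10.

-10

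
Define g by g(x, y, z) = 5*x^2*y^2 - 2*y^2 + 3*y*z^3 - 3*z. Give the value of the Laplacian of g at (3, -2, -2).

∂²g/∂x² = 10*y^2
∂²g/∂y² = 2*(5*x^2 - 2)
∂²g/∂z² = 18*y*z
∇²g = 10*x^2 + 10*y^2 + 18*y*z - 4
At (3, -2, -2): 198.

198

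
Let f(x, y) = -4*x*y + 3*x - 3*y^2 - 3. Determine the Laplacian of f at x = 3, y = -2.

∂²f/∂x² = 0
∂²f/∂y² = -6
∇²f = -6
At (3, -2): -6.

-6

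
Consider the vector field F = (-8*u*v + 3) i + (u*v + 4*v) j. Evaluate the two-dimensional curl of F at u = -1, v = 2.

-6

∂F₂/∂u = v
∂F₁/∂v = -8*u
Scalar curl = 8*u + v
At (-1, 2): -6.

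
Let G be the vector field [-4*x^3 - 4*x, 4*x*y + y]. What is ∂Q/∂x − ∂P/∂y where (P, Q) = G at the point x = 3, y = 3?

∂G₂/∂x = 4*y
∂G₁/∂y = 0
Scalar curl = 4*y
At (3, 3): 12.

12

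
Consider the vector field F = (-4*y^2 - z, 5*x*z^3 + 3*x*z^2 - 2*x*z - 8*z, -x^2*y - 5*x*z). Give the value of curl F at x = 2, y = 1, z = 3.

(∇×F)₁ = ∂F₃/∂y − ∂F₂/∂z = -x^2 - 15*x*z^2 - 6*x*z + 2*x + 8
(∇×F)₂ = ∂F₁/∂z − ∂F₃/∂x = 2*x*y + 5*z - 1
(∇×F)₃ = ∂F₂/∂x − ∂F₁/∂y = 8*y + 5*z^3 + 3*z^2 - 2*z
∇×F = (-x^2 - 15*x*z^2 - 6*x*z + 2*x + 8, 2*x*y + 5*z - 1, 8*y + 5*z^3 + 3*z^2 - 2*z)
At (2, 1, 3): (-298, 18, 164).

(-298, 18, 164)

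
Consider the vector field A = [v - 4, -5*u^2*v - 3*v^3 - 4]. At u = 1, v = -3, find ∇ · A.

∂A₁/∂u = 0
∂A₂/∂v = -5*u^2 - 9*v^2
∇·A = -5*u^2 - 9*v^2
At (1, -3): -86.

-86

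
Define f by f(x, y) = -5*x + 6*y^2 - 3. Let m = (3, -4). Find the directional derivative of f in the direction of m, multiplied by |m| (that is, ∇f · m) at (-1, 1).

-63

∂f/∂x = -5
∂f/∂y = 12*y
∇f at (-1, 1) = (-5, 12)
∇f · m = (-5)(3) + (12)(-4) = -63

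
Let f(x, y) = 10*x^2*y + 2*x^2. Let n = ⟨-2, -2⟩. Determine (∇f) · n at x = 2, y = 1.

∂f/∂x = 20*x*y + 4*x
∂f/∂y = 10*x^2
∇f at (2, 1) = (48, 40)
∇f · n = (48)(-2) + (40)(-2) = -176

-176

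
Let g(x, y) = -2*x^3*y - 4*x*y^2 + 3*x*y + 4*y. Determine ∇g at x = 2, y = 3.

(-99, -54)

∂g/∂x = -6*x^2*y - 4*y^2 + 3*y
∂g/∂y = -2*x^3 - 8*x*y + 3*x + 4
∇g = (-6*x^2*y - 4*y^2 + 3*y, -2*x^3 - 8*x*y + 3*x + 4)
At (2, 3): (-99, -54).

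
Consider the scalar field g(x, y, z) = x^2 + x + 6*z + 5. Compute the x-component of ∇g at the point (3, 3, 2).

(∇g)_1 = ∂g/∂x = 2*x + 1
At (3, 3, 2): 7.

7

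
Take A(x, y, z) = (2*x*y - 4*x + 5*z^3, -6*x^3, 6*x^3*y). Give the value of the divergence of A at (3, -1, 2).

-6

∂A₁/∂x = 2*y - 4
∂A₂/∂y = 0
∂A₃/∂z = 0
∇·A = 2*y - 4
At (3, -1, 2): -6.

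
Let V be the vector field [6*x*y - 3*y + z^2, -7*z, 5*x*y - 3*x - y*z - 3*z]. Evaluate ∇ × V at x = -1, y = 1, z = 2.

(∇×V)₁ = ∂V₃/∂y − ∂V₂/∂z = 5*x - z + 7
(∇×V)₂ = ∂V₁/∂z − ∂V₃/∂x = -5*y + 2*z + 3
(∇×V)₃ = ∂V₂/∂x − ∂V₁/∂y = -6*x + 3
∇×V = (5*x - z + 7, -5*y + 2*z + 3, -6*x + 3)
At (-1, 1, 2): (0, 2, 9).

(0, 2, 9)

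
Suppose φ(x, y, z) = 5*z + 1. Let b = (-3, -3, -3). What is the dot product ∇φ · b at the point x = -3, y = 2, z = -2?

∂φ/∂x = 0
∂φ/∂y = 0
∂φ/∂z = 5
∇φ at (-3, 2, -2) = (0, 0, 5)
∇φ · b = (0)(-3) + (0)(-3) + (5)(-3) = -15

-15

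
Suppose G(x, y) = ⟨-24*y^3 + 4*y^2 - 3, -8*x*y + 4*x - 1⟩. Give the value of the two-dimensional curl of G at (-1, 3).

∂G₂/∂x = -8*y + 4
∂G₁/∂y = -72*y^2 + 8*y
Scalar curl = 72*y^2 - 16*y + 4
At (-1, 3): 604.

604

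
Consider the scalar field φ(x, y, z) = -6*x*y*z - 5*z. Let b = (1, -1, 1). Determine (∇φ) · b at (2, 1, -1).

-23

∂φ/∂x = -6*y*z
∂φ/∂y = -6*x*z
∂φ/∂z = -6*x*y - 5
∇φ at (2, 1, -1) = (6, 12, -17)
∇φ · b = (6)(1) + (12)(-1) + (-17)(1) = -23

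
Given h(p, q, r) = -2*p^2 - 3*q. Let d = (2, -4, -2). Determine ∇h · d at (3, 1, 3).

-12

∂h/∂p = -4*p
∂h/∂q = -3
∂h/∂r = 0
∇h at (3, 1, 3) = (-12, -3, 0)
∇h · d = (-12)(2) + (-3)(-4) + (0)(-2) = -12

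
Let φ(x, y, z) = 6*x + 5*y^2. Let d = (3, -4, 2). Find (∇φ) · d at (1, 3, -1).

-102

∂φ/∂x = 6
∂φ/∂y = 10*y
∂φ/∂z = 0
∇φ at (1, 3, -1) = (6, 30, 0)
∇φ · d = (6)(3) + (30)(-4) + (0)(2) = -102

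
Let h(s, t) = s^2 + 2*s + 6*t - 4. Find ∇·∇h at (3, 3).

∂²h/∂s² = 2
∂²h/∂t² = 0
∇²h = 2
At (3, 3): 2.

2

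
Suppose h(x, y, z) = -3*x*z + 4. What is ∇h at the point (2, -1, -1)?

(3, 0, -6)

∂h/∂x = -3*z
∂h/∂y = 0
∂h/∂z = -3*x
∇h = (-3*z, 0, -3*x)
At (2, -1, -1): (3, 0, -6).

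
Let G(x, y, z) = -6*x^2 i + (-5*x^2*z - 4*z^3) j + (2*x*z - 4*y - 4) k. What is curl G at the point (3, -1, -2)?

(89, 4, 60)

(∇×G)₁ = ∂G₃/∂y − ∂G₂/∂z = 5*x^2 + 12*z^2 - 4
(∇×G)₂ = ∂G₁/∂z − ∂G₃/∂x = -2*z
(∇×G)₃ = ∂G₂/∂x − ∂G₁/∂y = -10*x*z
∇×G = (5*x^2 + 12*z^2 - 4, -2*z, -10*x*z)
At (3, -1, -2): (89, 4, 60).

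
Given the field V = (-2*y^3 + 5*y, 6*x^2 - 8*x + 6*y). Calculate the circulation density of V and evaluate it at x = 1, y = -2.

23

∂V₂/∂x = 12*x - 8
∂V₁/∂y = -6*y^2 + 5
Scalar curl = 12*x + 6*y^2 - 13
At (1, -2): 23.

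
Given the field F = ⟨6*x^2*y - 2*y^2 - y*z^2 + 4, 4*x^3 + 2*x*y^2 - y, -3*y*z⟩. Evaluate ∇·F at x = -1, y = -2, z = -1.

∂F₁/∂x = 12*x*y
∂F₂/∂y = 4*x*y - 1
∂F₃/∂z = -3*y
∇·F = 16*x*y - 3*y - 1
At (-1, -2, -1): 37.

37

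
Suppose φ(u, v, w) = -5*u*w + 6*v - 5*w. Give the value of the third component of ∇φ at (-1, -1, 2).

0

(∇φ)_3 = ∂φ/∂w = -5*u - 5
At (-1, -1, 2): 0.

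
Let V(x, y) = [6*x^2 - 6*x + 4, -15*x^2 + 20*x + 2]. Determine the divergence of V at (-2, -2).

∂V₁/∂x = 12*x - 6
∂V₂/∂y = 0
∇·V = 12*x - 6
At (-2, -2): -30.

-30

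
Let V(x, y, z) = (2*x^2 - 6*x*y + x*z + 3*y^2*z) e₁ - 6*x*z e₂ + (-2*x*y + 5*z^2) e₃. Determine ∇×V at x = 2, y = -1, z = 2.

(8, 3, 12)

(∇×V)₁ = ∂V₃/∂y − ∂V₂/∂z = 4*x
(∇×V)₂ = ∂V₁/∂z − ∂V₃/∂x = x + 3*y^2 + 2*y
(∇×V)₃ = ∂V₂/∂x − ∂V₁/∂y = 6*x - 6*y*z - 6*z
∇×V = (4*x, x + 3*y^2 + 2*y, 6*x - 6*y*z - 6*z)
At (2, -1, 2): (8, 3, 12).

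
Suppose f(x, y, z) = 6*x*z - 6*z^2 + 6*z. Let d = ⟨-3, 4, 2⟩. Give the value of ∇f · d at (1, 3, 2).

-60

∂f/∂x = 6*z
∂f/∂y = 0
∂f/∂z = 6*x - 12*z + 6
∇f at (1, 3, 2) = (12, 0, -12)
∇f · d = (12)(-3) + (0)(4) + (-12)(2) = -60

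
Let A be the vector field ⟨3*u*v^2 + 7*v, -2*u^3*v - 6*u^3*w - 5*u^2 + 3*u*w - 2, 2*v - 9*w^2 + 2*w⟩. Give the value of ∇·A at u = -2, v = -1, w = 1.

∂A₁/∂u = 3*v^2
∂A₂/∂v = -2*u^3
∂A₃/∂w = -18*w + 2
∇·A = -2*u^3 + 3*v^2 - 18*w + 2
At (-2, -1, 1): 3.

3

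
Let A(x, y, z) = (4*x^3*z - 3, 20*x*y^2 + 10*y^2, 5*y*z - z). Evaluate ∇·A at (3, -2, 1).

∂A₁/∂x = 12*x^2*z
∂A₂/∂y = 40*x*y + 20*y
∂A₃/∂z = 5*y - 1
∇·A = 12*x^2*z + 40*x*y + 25*y - 1
At (3, -2, 1): -183.

-183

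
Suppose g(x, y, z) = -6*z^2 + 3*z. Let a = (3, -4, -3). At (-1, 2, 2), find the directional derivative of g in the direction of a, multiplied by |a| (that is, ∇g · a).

63

∂g/∂x = 0
∂g/∂y = 0
∂g/∂z = -12*z + 3
∇g at (-1, 2, 2) = (0, 0, -21)
∇g · a = (0)(3) + (0)(-4) + (-21)(-3) = 63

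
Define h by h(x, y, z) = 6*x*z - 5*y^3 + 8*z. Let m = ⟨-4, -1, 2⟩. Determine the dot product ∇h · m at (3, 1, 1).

43

∂h/∂x = 6*z
∂h/∂y = -15*y^2
∂h/∂z = 6*x + 8
∇h at (3, 1, 1) = (6, -15, 26)
∇h · m = (6)(-4) + (-15)(-1) + (26)(2) = 43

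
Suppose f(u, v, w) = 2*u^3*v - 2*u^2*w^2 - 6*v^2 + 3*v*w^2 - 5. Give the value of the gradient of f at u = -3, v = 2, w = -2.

∂f/∂u = 6*u^2*v - 4*u*w^2
∂f/∂v = 2*u^3 - 12*v + 3*w^2
∂f/∂w = -4*u^2*w + 6*v*w
∇f = (6*u^2*v - 4*u*w^2, 2*u^3 - 12*v + 3*w^2, -4*u^2*w + 6*v*w)
At (-3, 2, -2): (156, -66, 48).

(156, -66, 48)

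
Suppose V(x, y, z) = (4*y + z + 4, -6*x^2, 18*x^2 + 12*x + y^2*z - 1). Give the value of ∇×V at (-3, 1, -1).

(-2, 97, 32)

(∇×V)₁ = ∂V₃/∂y − ∂V₂/∂z = 2*y*z
(∇×V)₂ = ∂V₁/∂z − ∂V₃/∂x = -36*x - 11
(∇×V)₃ = ∂V₂/∂x − ∂V₁/∂y = -12*x - 4
∇×V = (2*y*z, -36*x - 11, -12*x - 4)
At (-3, 1, -1): (-2, 97, 32).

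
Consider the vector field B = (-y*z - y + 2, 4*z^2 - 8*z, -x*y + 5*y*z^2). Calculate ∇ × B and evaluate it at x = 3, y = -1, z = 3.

(26, 0, 4)

(∇×B)₁ = ∂B₃/∂y − ∂B₂/∂z = -x + 5*z^2 - 8*z + 8
(∇×B)₂ = ∂B₁/∂z − ∂B₃/∂x = 0
(∇×B)₃ = ∂B₂/∂x − ∂B₁/∂y = z + 1
∇×B = (-x + 5*z^2 - 8*z + 8, 0, z + 1)
At (3, -1, 3): (26, 0, 4).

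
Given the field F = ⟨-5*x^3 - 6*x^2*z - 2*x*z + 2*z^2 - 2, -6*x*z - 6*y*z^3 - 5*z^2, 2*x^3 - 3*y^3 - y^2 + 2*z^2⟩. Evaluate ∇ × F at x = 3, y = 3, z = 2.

(167, -106, -12)

(∇×F)₁ = ∂F₃/∂y − ∂F₂/∂z = 6*x - 9*y^2 + 18*y*z^2 - 2*y + 10*z
(∇×F)₂ = ∂F₁/∂z − ∂F₃/∂x = -12*x^2 - 2*x + 4*z
(∇×F)₃ = ∂F₂/∂x − ∂F₁/∂y = -6*z
∇×F = (6*x - 9*y^2 + 18*y*z^2 - 2*y + 10*z, -12*x^2 - 2*x + 4*z, -6*z)
At (3, 3, 2): (167, -106, -12).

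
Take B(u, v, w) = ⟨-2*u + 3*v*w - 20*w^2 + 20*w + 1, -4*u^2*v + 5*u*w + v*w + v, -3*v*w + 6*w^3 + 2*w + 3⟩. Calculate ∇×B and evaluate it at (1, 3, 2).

(-14, -51, -20)

(∇×B)₁ = ∂B₃/∂v − ∂B₂/∂w = -5*u - v - 3*w
(∇×B)₂ = ∂B₁/∂w − ∂B₃/∂u = 3*v - 40*w + 20
(∇×B)₃ = ∂B₂/∂u − ∂B₁/∂v = -8*u*v + 2*w
∇×B = (-5*u - v - 3*w, 3*v - 40*w + 20, -8*u*v + 2*w)
At (1, 3, 2): (-14, -51, -20).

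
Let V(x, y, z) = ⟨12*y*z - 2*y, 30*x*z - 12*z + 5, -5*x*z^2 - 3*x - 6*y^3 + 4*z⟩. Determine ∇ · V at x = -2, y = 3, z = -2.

-36

∂V₁/∂x = 0
∂V₂/∂y = 0
∂V₃/∂z = -10*x*z + 4
∇·V = -10*x*z + 4
At (-2, 3, -2): -36.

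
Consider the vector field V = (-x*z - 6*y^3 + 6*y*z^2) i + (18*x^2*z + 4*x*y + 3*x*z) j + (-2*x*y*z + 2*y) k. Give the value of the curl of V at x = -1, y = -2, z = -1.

(∇×V)₁ = ∂V₃/∂y − ∂V₂/∂z = -18*x^2 - 2*x*z - 3*x + 2
(∇×V)₂ = ∂V₁/∂z − ∂V₃/∂x = -x + 14*y*z
(∇×V)₃ = ∂V₂/∂x − ∂V₁/∂y = 36*x*z + 18*y^2 + 4*y - 6*z^2 + 3*z
∇×V = (-18*x^2 - 2*x*z - 3*x + 2, -x + 14*y*z, 36*x*z + 18*y^2 + 4*y - 6*z^2 + 3*z)
At (-1, -2, -1): (-15, 29, 91).

(-15, 29, 91)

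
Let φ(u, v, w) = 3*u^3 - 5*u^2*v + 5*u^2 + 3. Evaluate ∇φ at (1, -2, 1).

(39, -5, 0)

∂φ/∂u = 9*u^2 - 10*u*v + 10*u
∂φ/∂v = -5*u^2
∂φ/∂w = 0
∇φ = (9*u^2 - 10*u*v + 10*u, -5*u^2, 0)
At (1, -2, 1): (39, -5, 0).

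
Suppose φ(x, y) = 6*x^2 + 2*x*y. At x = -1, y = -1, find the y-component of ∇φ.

-2

(∇φ)_2 = ∂φ/∂y = 2*x
At (-1, -1): -2.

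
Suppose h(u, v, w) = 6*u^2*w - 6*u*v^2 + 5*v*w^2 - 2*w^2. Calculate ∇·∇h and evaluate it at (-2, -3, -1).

-22

∂²h/∂u² = 12*w
∂²h/∂v² = -12*u
∂²h/∂w² = 2*(5*v - 2)
∇²h = -12*u + 10*v + 12*w - 4
At (-2, -3, -1): -22.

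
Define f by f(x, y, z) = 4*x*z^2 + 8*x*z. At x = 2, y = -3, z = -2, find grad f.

(0, 0, -16)

∂f/∂x = 4*z^2 + 8*z
∂f/∂y = 0
∂f/∂z = 8*x*z + 8*x
∇f = (4*z^2 + 8*z, 0, 8*x*z + 8*x)
At (2, -3, -2): (0, 0, -16).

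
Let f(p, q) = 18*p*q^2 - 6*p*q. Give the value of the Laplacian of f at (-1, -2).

-36

∂²f/∂p² = 0
∂²f/∂q² = 36*p
∇²f = 36*p
At (-1, -2): -36.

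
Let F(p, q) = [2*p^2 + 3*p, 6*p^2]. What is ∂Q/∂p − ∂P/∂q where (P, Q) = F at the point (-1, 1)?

-12

∂F₂/∂p = 12*p
∂F₁/∂q = 0
Scalar curl = 12*p
At (-1, 1): -12.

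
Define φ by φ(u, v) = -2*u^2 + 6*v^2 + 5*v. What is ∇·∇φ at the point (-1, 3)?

8

∂²φ/∂u² = -4
∂²φ/∂v² = 12
∇²φ = 8
At (-1, 3): 8.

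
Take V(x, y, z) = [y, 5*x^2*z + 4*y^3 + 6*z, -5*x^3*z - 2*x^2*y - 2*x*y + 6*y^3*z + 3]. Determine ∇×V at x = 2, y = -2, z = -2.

(-182, -140, -41)

(∇×V)₁ = ∂V₃/∂y − ∂V₂/∂z = -7*x^2 - 2*x + 18*y^2*z - 6
(∇×V)₂ = ∂V₁/∂z − ∂V₃/∂x = 15*x^2*z + 4*x*y + 2*y
(∇×V)₃ = ∂V₂/∂x − ∂V₁/∂y = 10*x*z - 1
∇×V = (-7*x^2 - 2*x + 18*y^2*z - 6, 15*x^2*z + 4*x*y + 2*y, 10*x*z - 1)
At (2, -2, -2): (-182, -140, -41).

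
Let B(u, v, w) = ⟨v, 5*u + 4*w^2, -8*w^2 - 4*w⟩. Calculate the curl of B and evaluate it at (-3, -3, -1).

(8, 0, 4)

(∇×B)₁ = ∂B₃/∂v − ∂B₂/∂w = -8*w
(∇×B)₂ = ∂B₁/∂w − ∂B₃/∂u = 0
(∇×B)₃ = ∂B₂/∂u − ∂B₁/∂v = 4
∇×B = (-8*w, 0, 4)
At (-3, -3, -1): (8, 0, 4).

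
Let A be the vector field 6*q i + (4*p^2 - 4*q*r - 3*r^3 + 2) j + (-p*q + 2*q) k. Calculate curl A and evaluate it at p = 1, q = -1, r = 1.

(6, -1, 2)

(∇×A)₁ = ∂A₃/∂q − ∂A₂/∂r = -p + 4*q + 9*r^2 + 2
(∇×A)₂ = ∂A₁/∂r − ∂A₃/∂p = q
(∇×A)₃ = ∂A₂/∂p − ∂A₁/∂q = 8*p - 6
∇×A = (-p + 4*q + 9*r^2 + 2, q, 8*p - 6)
At (1, -1, 1): (6, -1, 2).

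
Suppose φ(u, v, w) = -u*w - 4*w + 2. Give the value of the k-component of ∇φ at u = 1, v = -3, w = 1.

-5

(∇φ)_3 = ∂φ/∂w = -u - 4
At (1, -3, 1): -5.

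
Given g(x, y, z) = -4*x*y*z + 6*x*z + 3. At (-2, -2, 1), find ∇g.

∂g/∂x = -4*y*z + 6*z
∂g/∂y = -4*x*z
∂g/∂z = -4*x*y + 6*x
∇g = (-4*y*z + 6*z, -4*x*z, -4*x*y + 6*x)
At (-2, -2, 1): (14, 8, -28).

(14, 8, -28)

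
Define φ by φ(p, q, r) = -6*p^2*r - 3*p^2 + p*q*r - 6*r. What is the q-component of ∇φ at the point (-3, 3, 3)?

-9

(∇φ)_2 = ∂φ/∂q = p*r
At (-3, 3, 3): -9.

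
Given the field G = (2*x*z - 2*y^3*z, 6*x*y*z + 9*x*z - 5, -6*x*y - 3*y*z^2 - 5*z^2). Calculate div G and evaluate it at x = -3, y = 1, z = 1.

∂G₁/∂x = 2*z
∂G₂/∂y = 6*x*z
∂G₃/∂z = -6*y*z - 10*z
∇·G = 6*x*z - 6*y*z - 8*z
At (-3, 1, 1): -32.

-32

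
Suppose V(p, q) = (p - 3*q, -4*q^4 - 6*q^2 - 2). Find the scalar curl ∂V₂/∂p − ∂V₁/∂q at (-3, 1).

3

∂V₂/∂p = 0
∂V₁/∂q = -3
Scalar curl = 3
At (-3, 1): 3.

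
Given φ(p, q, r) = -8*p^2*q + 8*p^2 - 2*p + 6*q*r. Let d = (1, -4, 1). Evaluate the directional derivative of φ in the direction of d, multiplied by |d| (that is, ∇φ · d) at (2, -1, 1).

160

∂φ/∂p = -16*p*q + 16*p - 2
∂φ/∂q = -8*p^2 + 6*r
∂φ/∂r = 6*q
∇φ at (2, -1, 1) = (62, -26, -6)
∇φ · d = (62)(1) + (-26)(-4) + (-6)(1) = 160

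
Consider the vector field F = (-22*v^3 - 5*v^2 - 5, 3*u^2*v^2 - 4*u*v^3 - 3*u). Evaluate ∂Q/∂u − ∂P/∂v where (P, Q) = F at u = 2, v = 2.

∂F₂/∂u = 6*u*v^2 - 4*v^3 - 3
∂F₁/∂v = -66*v^2 - 10*v
Scalar curl = 6*u*v^2 - 4*v^3 + 66*v^2 + 10*v - 3
At (2, 2): 297.

297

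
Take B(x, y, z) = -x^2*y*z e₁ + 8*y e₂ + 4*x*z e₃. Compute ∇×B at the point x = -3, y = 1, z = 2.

(∇×B)₁ = ∂B₃/∂y − ∂B₂/∂z = 0
(∇×B)₂ = ∂B₁/∂z − ∂B₃/∂x = -x^2*y - 4*z
(∇×B)₃ = ∂B₂/∂x − ∂B₁/∂y = x^2*z
∇×B = (0, -x^2*y - 4*z, x^2*z)
At (-3, 1, 2): (0, -17, 18).

(0, -17, 18)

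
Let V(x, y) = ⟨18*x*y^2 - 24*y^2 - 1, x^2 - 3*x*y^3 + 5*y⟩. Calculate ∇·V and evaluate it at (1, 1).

∂V₁/∂x = 18*y^2
∂V₂/∂y = -9*x*y^2 + 5
∇·V = -9*x*y^2 + 18*y^2 + 5
At (1, 1): 14.

14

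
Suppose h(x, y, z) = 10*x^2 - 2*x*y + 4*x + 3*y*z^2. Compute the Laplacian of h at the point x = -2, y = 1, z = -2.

26

∂²h/∂x² = 20
∂²h/∂y² = 0
∂²h/∂z² = 6*y
∇²h = 6*y + 20
At (-2, 1, -2): 26.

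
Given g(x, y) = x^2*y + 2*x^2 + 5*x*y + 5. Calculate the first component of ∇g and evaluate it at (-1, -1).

(∇g)_1 = ∂g/∂x = 2*x*y + 4*x + 5*y
At (-1, -1): -7.

-7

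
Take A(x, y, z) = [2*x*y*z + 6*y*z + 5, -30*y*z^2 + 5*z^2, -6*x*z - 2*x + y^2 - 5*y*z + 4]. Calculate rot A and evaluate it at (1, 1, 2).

(∇×A)₁ = ∂A₃/∂y − ∂A₂/∂z = 60*y*z + 2*y - 15*z
(∇×A)₂ = ∂A₁/∂z − ∂A₃/∂x = 2*x*y + 6*y + 6*z + 2
(∇×A)₃ = ∂A₂/∂x − ∂A₁/∂y = -2*x*z - 6*z
∇×A = (60*y*z + 2*y - 15*z, 2*x*y + 6*y + 6*z + 2, -2*x*z - 6*z)
At (1, 1, 2): (92, 22, -16).

(92, 22, -16)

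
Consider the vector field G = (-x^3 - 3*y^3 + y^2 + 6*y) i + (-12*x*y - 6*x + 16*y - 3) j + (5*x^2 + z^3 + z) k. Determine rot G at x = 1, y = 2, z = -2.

(∇×G)₁ = ∂G₃/∂y − ∂G₂/∂z = 0
(∇×G)₂ = ∂G₁/∂z − ∂G₃/∂x = -10*x
(∇×G)₃ = ∂G₂/∂x − ∂G₁/∂y = 9*y^2 - 14*y - 12
∇×G = (0, -10*x, 9*y^2 - 14*y - 12)
At (1, 2, -2): (0, -10, -4).

(0, -10, -4)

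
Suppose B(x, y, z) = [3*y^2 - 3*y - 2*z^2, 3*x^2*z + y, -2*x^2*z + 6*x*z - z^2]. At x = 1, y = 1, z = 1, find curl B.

(-3, -6, 3)

(∇×B)₁ = ∂B₃/∂y − ∂B₂/∂z = -3*x^2
(∇×B)₂ = ∂B₁/∂z − ∂B₃/∂x = 4*x*z - 10*z
(∇×B)₃ = ∂B₂/∂x − ∂B₁/∂y = 6*x*z - 6*y + 3
∇×B = (-3*x^2, 4*x*z - 10*z, 6*x*z - 6*y + 3)
At (1, 1, 1): (-3, -6, 3).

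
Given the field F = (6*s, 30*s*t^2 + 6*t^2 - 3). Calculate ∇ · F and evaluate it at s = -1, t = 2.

∂F₁/∂s = 6
∂F₂/∂t = 60*s*t + 12*t
∇·F = 60*s*t + 12*t + 6
At (-1, 2): -90.

-90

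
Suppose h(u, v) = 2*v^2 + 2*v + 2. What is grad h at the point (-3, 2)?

∂h/∂u = 0
∂h/∂v = 4*v + 2
∇h = (0, 4*v + 2)
At (-3, 2): (0, 10).

(0, 10)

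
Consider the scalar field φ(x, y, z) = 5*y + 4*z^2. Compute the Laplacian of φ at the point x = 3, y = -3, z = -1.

8

∂²φ/∂x² = 0
∂²φ/∂y² = 0
∂²φ/∂z² = 8
∇²φ = 8
At (3, -3, -1): 8.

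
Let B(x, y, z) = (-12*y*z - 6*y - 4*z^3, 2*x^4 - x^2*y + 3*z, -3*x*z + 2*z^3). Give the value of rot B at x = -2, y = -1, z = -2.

(-3, -42, -86)

(∇×B)₁ = ∂B₃/∂y − ∂B₂/∂z = -3
(∇×B)₂ = ∂B₁/∂z − ∂B₃/∂x = -12*y - 12*z^2 + 3*z
(∇×B)₃ = ∂B₂/∂x − ∂B₁/∂y = 8*x^3 - 2*x*y + 12*z + 6
∇×B = (-3, -12*y - 12*z^2 + 3*z, 8*x^3 - 2*x*y + 12*z + 6)
At (-2, -1, -2): (-3, -42, -86).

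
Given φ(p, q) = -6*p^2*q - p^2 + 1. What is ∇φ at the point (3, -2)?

(66, -54)

∂φ/∂p = -12*p*q - 2*p
∂φ/∂q = -6*p^2
∇φ = (-12*p*q - 2*p, -6*p^2)
At (3, -2): (66, -54).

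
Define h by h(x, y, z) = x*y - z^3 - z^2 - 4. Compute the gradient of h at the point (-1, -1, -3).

(-1, -1, -21)

∂h/∂x = y
∂h/∂y = x
∂h/∂z = -3*z^2 - 2*z
∇h = (y, x, -3*z^2 - 2*z)
At (-1, -1, -3): (-1, -1, -21).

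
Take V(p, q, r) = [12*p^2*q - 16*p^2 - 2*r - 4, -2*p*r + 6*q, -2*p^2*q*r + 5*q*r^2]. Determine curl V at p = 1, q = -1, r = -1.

(∇×V)₁ = ∂V₃/∂q − ∂V₂/∂r = -2*p^2*r + 2*p + 5*r^2
(∇×V)₂ = ∂V₁/∂r − ∂V₃/∂p = 4*p*q*r - 2
(∇×V)₃ = ∂V₂/∂p − ∂V₁/∂q = -12*p^2 - 2*r
∇×V = (-2*p^2*r + 2*p + 5*r^2, 4*p*q*r - 2, -12*p^2 - 2*r)
At (1, -1, -1): (9, 2, -10).

(9, 2, -10)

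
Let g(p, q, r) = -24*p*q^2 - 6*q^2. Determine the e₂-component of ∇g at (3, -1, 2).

156

(∇g)_2 = ∂g/∂q = -48*p*q - 12*q
At (3, -1, 2): 156.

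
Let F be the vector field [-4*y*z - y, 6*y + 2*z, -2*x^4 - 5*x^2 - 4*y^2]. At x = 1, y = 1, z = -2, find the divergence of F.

6

∂F₁/∂x = 0
∂F₂/∂y = 6
∂F₃/∂z = 0
∇·F = 6
At (1, 1, -2): 6.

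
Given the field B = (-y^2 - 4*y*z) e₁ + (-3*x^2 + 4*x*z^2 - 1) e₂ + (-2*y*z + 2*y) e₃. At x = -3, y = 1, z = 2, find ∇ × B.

(∇×B)₁ = ∂B₃/∂y − ∂B₂/∂z = -8*x*z - 2*z + 2
(∇×B)₂ = ∂B₁/∂z − ∂B₃/∂x = -4*y
(∇×B)₃ = ∂B₂/∂x − ∂B₁/∂y = -6*x + 2*y + 4*z^2 + 4*z
∇×B = (-8*x*z - 2*z + 2, -4*y, -6*x + 2*y + 4*z^2 + 4*z)
At (-3, 1, 2): (46, -4, 44).

(46, -4, 44)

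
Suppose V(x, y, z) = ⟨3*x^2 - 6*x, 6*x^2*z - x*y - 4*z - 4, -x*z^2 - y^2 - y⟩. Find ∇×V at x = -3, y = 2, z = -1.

(∇×V)₁ = ∂V₃/∂y − ∂V₂/∂z = -6*x^2 - 2*y + 3
(∇×V)₂ = ∂V₁/∂z − ∂V₃/∂x = z^2
(∇×V)₃ = ∂V₂/∂x − ∂V₁/∂y = 12*x*z - y
∇×V = (-6*x^2 - 2*y + 3, z^2, 12*x*z - y)
At (-3, 2, -1): (-55, 1, 34).

(-55, 1, 34)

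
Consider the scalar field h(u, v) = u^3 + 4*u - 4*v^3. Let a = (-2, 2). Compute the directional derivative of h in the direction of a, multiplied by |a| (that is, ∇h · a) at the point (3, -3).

-278

∂h/∂u = 3*u^2 + 4
∂h/∂v = -12*v^2
∇h at (3, -3) = (31, -108)
∇h · a = (31)(-2) + (-108)(2) = -278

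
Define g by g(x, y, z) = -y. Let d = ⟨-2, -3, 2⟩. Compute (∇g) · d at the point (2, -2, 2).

∂g/∂x = 0
∂g/∂y = -1
∂g/∂z = 0
∇g at (2, -2, 2) = (0, -1, 0)
∇g · d = (0)(-2) + (-1)(-3) + (0)(2) = 3

3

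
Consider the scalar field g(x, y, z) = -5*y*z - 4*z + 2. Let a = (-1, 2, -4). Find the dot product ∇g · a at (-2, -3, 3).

∂g/∂x = 0
∂g/∂y = -5*z
∂g/∂z = -5*y - 4
∇g at (-2, -3, 3) = (0, -15, 11)
∇g · a = (0)(-1) + (-15)(2) + (11)(-4) = -74

-74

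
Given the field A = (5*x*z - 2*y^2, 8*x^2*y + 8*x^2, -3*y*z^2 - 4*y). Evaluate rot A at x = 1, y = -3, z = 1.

(-7, 5, -44)

(∇×A)₁ = ∂A₃/∂y − ∂A₂/∂z = -3*z^2 - 4
(∇×A)₂ = ∂A₁/∂z − ∂A₃/∂x = 5*x
(∇×A)₃ = ∂A₂/∂x − ∂A₁/∂y = 16*x*y + 16*x + 4*y
∇×A = (-3*z^2 - 4, 5*x, 16*x*y + 16*x + 4*y)
At (1, -3, 1): (-7, 5, -44).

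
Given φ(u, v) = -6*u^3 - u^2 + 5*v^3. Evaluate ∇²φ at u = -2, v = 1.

∂²φ/∂u² = -2*(18*u + 1)
∂²φ/∂v² = 30*v
∇²φ = -36*u + 30*v - 2
At (-2, 1): 100.

100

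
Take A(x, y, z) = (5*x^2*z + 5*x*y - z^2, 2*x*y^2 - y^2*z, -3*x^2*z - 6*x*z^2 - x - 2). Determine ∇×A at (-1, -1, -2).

(∇×A)₁ = ∂A₃/∂y − ∂A₂/∂z = y^2
(∇×A)₂ = ∂A₁/∂z − ∂A₃/∂x = 5*x^2 + 6*x*z + 6*z^2 - 2*z + 1
(∇×A)₃ = ∂A₂/∂x − ∂A₁/∂y = -5*x + 2*y^2
∇×A = (y^2, 5*x^2 + 6*x*z + 6*z^2 - 2*z + 1, -5*x + 2*y^2)
At (-1, -1, -2): (1, 46, 7).

(1, 46, 7)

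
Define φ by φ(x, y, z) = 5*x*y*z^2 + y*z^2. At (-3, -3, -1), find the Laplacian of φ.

∂²φ/∂x² = 0
∂²φ/∂y² = 0
∂²φ/∂z² = 2*y*(5*x + 1)
∇²φ = 10*x*y + 2*y
At (-3, -3, -1): 84.

84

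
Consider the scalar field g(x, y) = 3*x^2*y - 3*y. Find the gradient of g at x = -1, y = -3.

∂g/∂x = 6*x*y
∂g/∂y = 3*x^2 - 3
∇g = (6*x*y, 3*x^2 - 3)
At (-1, -3): (18, 0).

(18, 0)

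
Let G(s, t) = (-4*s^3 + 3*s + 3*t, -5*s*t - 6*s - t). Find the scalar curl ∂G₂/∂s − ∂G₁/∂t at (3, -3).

∂G₂/∂s = -5*t - 6
∂G₁/∂t = 3
Scalar curl = -5*t - 9
At (3, -3): 6.

6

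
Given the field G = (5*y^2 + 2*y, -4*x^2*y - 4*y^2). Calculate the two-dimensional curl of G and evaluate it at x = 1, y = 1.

-20

∂G₂/∂x = -8*x*y
∂G₁/∂y = 10*y + 2
Scalar curl = -8*x*y - 10*y - 2
At (1, 1): -20.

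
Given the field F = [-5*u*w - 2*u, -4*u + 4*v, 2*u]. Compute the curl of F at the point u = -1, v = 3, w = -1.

(0, 3, -4)

(∇×F)₁ = ∂F₃/∂v − ∂F₂/∂w = 0
(∇×F)₂ = ∂F₁/∂w − ∂F₃/∂u = -5*u - 2
(∇×F)₃ = ∂F₂/∂u − ∂F₁/∂v = -4
∇×F = (0, -5*u - 2, -4)
At (-1, 3, -1): (0, 3, -4).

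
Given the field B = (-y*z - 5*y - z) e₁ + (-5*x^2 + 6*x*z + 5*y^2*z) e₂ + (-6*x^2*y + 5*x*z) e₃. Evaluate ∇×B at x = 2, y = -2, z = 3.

(∇×B)₁ = ∂B₃/∂y − ∂B₂/∂z = -6*x^2 - 6*x - 5*y^2
(∇×B)₂ = ∂B₁/∂z − ∂B₃/∂x = 12*x*y - y - 5*z - 1
(∇×B)₃ = ∂B₂/∂x − ∂B₁/∂y = -10*x + 7*z + 5
∇×B = (-6*x^2 - 6*x - 5*y^2, 12*x*y - y - 5*z - 1, -10*x + 7*z + 5)
At (2, -2, 3): (-56, -62, 6).

(-56, -62, 6)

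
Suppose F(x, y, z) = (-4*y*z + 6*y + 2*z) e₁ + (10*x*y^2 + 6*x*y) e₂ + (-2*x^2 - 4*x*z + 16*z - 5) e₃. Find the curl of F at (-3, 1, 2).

(∇×F)₁ = ∂F₃/∂y − ∂F₂/∂z = 0
(∇×F)₂ = ∂F₁/∂z − ∂F₃/∂x = 4*x - 4*y + 4*z + 2
(∇×F)₃ = ∂F₂/∂x − ∂F₁/∂y = 10*y^2 + 6*y + 4*z - 6
∇×F = (0, 4*x - 4*y + 4*z + 2, 10*y^2 + 6*y + 4*z - 6)
At (-3, 1, 2): (0, -6, 18).

(0, -6, 18)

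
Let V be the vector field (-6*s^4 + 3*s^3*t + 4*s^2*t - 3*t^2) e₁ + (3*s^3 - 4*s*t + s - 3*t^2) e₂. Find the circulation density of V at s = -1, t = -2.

∂V₂/∂s = 9*s^2 - 4*t + 1
∂V₁/∂t = 3*s^3 + 4*s^2 - 6*t
Scalar curl = -3*s^3 + 5*s^2 + 2*t + 1
At (-1, -2): 5.

5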